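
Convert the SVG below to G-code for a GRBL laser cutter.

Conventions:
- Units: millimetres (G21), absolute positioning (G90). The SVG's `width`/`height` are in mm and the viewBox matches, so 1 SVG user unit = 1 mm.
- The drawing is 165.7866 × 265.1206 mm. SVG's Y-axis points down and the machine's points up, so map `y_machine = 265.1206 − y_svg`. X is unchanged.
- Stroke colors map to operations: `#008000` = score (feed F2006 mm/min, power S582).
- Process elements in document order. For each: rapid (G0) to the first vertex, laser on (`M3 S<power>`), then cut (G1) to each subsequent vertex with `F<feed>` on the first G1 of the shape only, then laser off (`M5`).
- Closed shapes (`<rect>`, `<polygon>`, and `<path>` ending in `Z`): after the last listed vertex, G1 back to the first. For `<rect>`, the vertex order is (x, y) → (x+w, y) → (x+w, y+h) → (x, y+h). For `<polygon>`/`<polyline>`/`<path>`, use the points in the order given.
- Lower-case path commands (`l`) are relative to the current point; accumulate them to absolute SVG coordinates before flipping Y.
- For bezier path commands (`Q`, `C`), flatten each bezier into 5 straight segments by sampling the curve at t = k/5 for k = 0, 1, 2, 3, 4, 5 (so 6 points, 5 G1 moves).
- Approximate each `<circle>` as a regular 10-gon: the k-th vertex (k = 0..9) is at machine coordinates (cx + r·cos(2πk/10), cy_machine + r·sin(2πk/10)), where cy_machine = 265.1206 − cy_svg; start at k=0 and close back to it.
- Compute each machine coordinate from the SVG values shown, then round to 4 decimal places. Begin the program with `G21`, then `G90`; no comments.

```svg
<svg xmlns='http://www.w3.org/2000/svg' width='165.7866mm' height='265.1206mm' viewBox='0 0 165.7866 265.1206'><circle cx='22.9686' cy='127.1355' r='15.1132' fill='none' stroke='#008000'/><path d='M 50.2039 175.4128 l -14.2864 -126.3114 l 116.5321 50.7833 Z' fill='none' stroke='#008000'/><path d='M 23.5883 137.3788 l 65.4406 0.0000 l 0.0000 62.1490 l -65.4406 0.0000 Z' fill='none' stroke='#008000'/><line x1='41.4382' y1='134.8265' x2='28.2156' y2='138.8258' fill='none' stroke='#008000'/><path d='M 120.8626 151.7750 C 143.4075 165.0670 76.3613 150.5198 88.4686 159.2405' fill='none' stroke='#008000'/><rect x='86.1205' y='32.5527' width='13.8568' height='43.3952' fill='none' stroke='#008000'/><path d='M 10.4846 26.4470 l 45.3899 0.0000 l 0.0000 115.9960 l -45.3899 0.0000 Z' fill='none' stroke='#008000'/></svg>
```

1 u = 1 mm; y_m = 265.1206 − y.

[1] `<circle>` circle, #008000→score S582 F2006: (38.0818,137.9851) → (35.1954,146.8684) → (27.6388,152.3586) → (18.2984,152.3586) → (10.7418,146.8684) → (7.8554,137.9851) → (10.7418,129.1018) → (18.2984,123.6116) → (27.6388,123.6116) → (35.1954,129.1018) → (38.0818,137.9851) (closed)

[2] `<path>` regular polygon, #008000→score S582 F2006: (50.2039,89.7078) → (35.9175,216.0192) → (152.4496,165.2359) → (50.2039,89.7078) (closed)

[3] `<path>` rectangle, #008000→score S582 F2006: (23.5883,127.7418) → (89.0289,127.7418) → (89.0289,65.5928) → (23.5883,65.5928) → (23.5883,127.7418) (closed)

[4] `<line>` line segment, #008000→score S582 F2006: (41.4382,130.2941) → (28.2156,126.2948)

[5] `<path>` cubic bezier, #008000→score S582 F2006: (120.8626,113.3456) → (124.9886,108.3022) → (115.7124,107.4872) → (101.1339,108.4472) → (89.3527,108.7292) → (88.4686,105.8801)

[6] `<rect>` rectangle, #008000→score S582 F2006: (86.1205,232.5679) → (99.9773,232.5679) → (99.9773,189.1727) → (86.1205,189.1727) → (86.1205,232.5679) (closed)

[7] `<path>` rectangle, #008000→score S582 F2006: (10.4846,238.6736) → (55.8745,238.6736) → (55.8745,122.6776) → (10.4846,122.6776) → (10.4846,238.6736) (closed)

G21
G90
G0 X38.0818 Y137.9851
M3 S582
G1 X35.1954 Y146.8684 F2006
G1 X27.6388 Y152.3586
G1 X18.2984 Y152.3586
G1 X10.7418 Y146.8684
G1 X7.8554 Y137.9851
G1 X10.7418 Y129.1018
G1 X18.2984 Y123.6116
G1 X27.6388 Y123.6116
G1 X35.1954 Y129.1018
G1 X38.0818 Y137.9851
M5
G0 X50.2039 Y89.7078
M3 S582
G1 X35.9175 Y216.0192 F2006
G1 X152.4496 Y165.2359
G1 X50.2039 Y89.7078
M5
G0 X23.5883 Y127.7418
M3 S582
G1 X89.0289 Y127.7418 F2006
G1 X89.0289 Y65.5928
G1 X23.5883 Y65.5928
G1 X23.5883 Y127.7418
M5
G0 X41.4382 Y130.2941
M3 S582
G1 X28.2156 Y126.2948 F2006
M5
G0 X120.8626 Y113.3456
M3 S582
G1 X124.9886 Y108.3022 F2006
G1 X115.7124 Y107.4872
G1 X101.1339 Y108.4472
G1 X89.3527 Y108.7292
G1 X88.4686 Y105.8801
M5
G0 X86.1205 Y232.5679
M3 S582
G1 X99.9773 Y232.5679 F2006
G1 X99.9773 Y189.1727
G1 X86.1205 Y189.1727
G1 X86.1205 Y232.5679
M5
G0 X10.4846 Y238.6736
M3 S582
G1 X55.8745 Y238.6736 F2006
G1 X55.8745 Y122.6776
G1 X10.4846 Y122.6776
G1 X10.4846 Y238.6736
M5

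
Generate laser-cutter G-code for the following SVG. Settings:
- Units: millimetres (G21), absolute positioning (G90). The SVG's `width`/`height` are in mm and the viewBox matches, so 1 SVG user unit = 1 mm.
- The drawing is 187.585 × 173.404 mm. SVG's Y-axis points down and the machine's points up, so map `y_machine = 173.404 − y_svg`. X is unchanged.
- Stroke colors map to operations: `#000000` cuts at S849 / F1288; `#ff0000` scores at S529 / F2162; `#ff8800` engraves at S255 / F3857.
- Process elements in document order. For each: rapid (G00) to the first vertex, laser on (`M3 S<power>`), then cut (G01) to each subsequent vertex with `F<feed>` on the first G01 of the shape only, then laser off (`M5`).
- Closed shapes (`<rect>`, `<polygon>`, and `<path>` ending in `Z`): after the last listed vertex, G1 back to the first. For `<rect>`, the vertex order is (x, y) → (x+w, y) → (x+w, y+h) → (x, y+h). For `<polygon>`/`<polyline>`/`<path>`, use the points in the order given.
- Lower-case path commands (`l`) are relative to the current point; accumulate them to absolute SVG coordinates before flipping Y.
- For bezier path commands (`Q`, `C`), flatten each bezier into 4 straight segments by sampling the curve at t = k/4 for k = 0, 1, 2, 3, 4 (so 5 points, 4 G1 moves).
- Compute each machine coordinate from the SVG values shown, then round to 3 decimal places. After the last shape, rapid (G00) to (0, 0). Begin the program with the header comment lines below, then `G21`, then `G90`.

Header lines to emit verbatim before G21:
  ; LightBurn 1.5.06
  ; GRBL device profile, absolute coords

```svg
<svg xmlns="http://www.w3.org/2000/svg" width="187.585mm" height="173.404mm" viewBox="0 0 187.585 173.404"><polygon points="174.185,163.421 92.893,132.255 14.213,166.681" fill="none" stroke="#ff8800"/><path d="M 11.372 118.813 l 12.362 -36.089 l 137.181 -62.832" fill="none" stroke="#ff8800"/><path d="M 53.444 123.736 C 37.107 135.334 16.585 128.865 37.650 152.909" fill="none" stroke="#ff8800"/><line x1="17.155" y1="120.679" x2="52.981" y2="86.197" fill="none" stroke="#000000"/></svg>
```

; LightBurn 1.5.06
; GRBL device profile, absolute coords
G21
G90
G00 X174.185 Y9.983
M3 S255
G01 X92.893 Y41.149 F3857
G01 X14.213 Y6.723
G01 X174.185 Y9.983
M5
G00 X11.372 Y54.591
M3 S255
G01 X23.734 Y90.680 F3857
G01 X160.915 Y153.512
M5
G00 X53.444 Y49.668
M3 S255
G01 X41.122 Y43.598 F3857
G01 X31.521 Y39.749
G01 X28.934 Y33.566
G01 X37.650 Y20.495
M5
G00 X17.155 Y52.725
M3 S849
G01 X52.981 Y87.207 F1288
M5
G00 X0.000 Y0.000

Since the viewBox matches the mm dimensions, user units are millimetres directly. The only transform is the Y-flip y_m = 173.404 − y_svg.

Shape 1 is a closed polygon drawn with `<polygon>`. Its stroke #ff8800 means engrave at S255, F3857. After flipping Y the toolpath is (174.185,9.983) → (92.893,41.149) → (14.213,6.723) → (174.185,9.983), returning to the start.

Shape 2 is a open polyline drawn with `<path>`. Its stroke #ff8800 means engrave at S255, F3857. After flipping Y the toolpath is (11.372,54.591) → (23.734,90.680) → (160.915,153.512).

Shape 3 is a cubic bezier drawn with `<path>`. Its stroke #ff8800 means engrave at S255, F3857. After flipping Y the toolpath is (53.444,49.668) → (41.122,43.598) → (31.521,39.749) → (28.934,33.566) → (37.650,20.495).

Shape 4 is a line segment drawn with `<line>`. Its stroke #000000 means cut at S849, F1288. After flipping Y the toolpath is (17.155,52.725) → (52.981,87.207).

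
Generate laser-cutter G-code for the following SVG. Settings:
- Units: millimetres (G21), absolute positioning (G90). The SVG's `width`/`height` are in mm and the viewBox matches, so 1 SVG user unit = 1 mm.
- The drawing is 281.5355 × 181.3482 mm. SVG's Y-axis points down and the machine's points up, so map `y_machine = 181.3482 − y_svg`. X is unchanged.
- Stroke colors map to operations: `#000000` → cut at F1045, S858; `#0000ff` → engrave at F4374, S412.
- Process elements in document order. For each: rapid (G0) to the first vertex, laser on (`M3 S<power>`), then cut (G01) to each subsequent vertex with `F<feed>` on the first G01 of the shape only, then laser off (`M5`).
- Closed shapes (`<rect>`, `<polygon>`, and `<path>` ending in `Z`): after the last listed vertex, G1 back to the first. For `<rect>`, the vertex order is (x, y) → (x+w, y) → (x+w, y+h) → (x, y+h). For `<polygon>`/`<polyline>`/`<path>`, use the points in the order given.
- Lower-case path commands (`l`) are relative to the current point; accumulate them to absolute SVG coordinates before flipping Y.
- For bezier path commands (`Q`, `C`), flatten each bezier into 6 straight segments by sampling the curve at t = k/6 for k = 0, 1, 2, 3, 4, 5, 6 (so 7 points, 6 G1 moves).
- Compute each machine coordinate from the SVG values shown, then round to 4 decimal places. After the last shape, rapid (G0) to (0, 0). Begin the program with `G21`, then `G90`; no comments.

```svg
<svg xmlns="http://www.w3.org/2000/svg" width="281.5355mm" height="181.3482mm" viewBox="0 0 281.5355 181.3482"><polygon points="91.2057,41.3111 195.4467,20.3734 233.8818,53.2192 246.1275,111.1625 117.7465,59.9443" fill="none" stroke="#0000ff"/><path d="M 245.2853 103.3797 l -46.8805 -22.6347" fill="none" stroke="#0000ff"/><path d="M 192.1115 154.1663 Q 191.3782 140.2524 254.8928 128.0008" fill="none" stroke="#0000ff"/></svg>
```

viewBox `0 0 281.5355 181.3482` with mm width/height → 1 unit = 1 mm. Flip: y_m = 181.3482 − y_svg.

**Shape 1** — `<polygon>` closed polygon, stroke `#0000ff` → engrave (S412, F4374). Machine vertices: (91.2057,140.0371) → (195.4467,160.9748) → (233.8818,128.1290) → (246.1275,70.1857) → (117.7465,121.4039) → (91.2057,140.0371). Closed: final G1 returns to the first vertex.

**Shape 2** — `<path>` line segment, stroke `#0000ff` → engrave (S412, F4374). Machine vertices: (245.2853,77.9685) → (198.4048,100.6032). Open path.

**Shape 3** — `<path>` quadratic bezier, stroke `#0000ff` → engrave (S412, F4374). Control points (SVG): P0=(192.1115,154.1663), P1=(191.3782,140.2524), P2=(254.8928,128.0008); sampled at t=k/6. Machine vertices: (192.1115,27.1819) → (193.6517,31.7737) → (198.7613,36.2731) → (207.4402,40.6802) → (219.6884,44.9950) → (235.5059,49.2174) → (254.8928,53.3474). Open path.

G21
G90
G0 X91.2057 Y140.0371
M3 S412
G01 X195.4467 Y160.9748 F4374
G01 X233.8818 Y128.1290
G01 X246.1275 Y70.1857
G01 X117.7465 Y121.4039
G01 X91.2057 Y140.0371
M5
G0 X245.2853 Y77.9685
M3 S412
G01 X198.4048 Y100.6032 F4374
M5
G0 X192.1115 Y27.1819
M3 S412
G01 X193.6517 Y31.7737 F4374
G01 X198.7613 Y36.2731
G01 X207.4402 Y40.6802
G01 X219.6884 Y44.9950
G01 X235.5059 Y49.2174
G01 X254.8928 Y53.3474
M5
G0 X0.0000 Y0.0000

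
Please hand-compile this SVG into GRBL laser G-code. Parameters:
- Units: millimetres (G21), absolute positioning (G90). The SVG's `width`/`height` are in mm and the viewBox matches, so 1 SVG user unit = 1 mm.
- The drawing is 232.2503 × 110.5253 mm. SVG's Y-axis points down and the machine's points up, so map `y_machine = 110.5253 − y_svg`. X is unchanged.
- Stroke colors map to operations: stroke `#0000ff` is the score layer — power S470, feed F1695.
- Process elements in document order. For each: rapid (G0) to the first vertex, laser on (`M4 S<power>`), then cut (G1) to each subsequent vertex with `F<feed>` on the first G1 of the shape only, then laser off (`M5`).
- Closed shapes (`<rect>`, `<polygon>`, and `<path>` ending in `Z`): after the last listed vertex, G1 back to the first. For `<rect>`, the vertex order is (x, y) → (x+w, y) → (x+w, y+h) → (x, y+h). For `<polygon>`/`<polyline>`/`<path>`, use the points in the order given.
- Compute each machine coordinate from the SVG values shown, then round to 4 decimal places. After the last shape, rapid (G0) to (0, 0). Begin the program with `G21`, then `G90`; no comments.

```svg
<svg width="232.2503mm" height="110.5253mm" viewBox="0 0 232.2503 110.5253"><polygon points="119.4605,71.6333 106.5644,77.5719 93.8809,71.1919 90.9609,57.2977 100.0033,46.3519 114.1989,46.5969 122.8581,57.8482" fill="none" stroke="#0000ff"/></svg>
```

G21
G90
G0 X119.4605 Y38.8920
M4 S470
G1 X106.5644 Y32.9534 F1695
G1 X93.8809 Y39.3334
G1 X90.9609 Y53.2276
G1 X100.0033 Y64.1734
G1 X114.1989 Y63.9284
G1 X122.8581 Y52.6771
G1 X119.4605 Y38.8920
M5
G0 X0.0000 Y0.0000

1 u = 1 mm; y_m = 110.5253 − y.

[1] `<polygon>` regular polygon, #0000ff→score S470 F1695: (119.4605,38.8920) → (106.5644,32.9534) → (93.8809,39.3334) → (90.9609,53.2276) → (100.0033,64.1734) → (114.1989,63.9284) → (122.8581,52.6771) → (119.4605,38.8920) (closed)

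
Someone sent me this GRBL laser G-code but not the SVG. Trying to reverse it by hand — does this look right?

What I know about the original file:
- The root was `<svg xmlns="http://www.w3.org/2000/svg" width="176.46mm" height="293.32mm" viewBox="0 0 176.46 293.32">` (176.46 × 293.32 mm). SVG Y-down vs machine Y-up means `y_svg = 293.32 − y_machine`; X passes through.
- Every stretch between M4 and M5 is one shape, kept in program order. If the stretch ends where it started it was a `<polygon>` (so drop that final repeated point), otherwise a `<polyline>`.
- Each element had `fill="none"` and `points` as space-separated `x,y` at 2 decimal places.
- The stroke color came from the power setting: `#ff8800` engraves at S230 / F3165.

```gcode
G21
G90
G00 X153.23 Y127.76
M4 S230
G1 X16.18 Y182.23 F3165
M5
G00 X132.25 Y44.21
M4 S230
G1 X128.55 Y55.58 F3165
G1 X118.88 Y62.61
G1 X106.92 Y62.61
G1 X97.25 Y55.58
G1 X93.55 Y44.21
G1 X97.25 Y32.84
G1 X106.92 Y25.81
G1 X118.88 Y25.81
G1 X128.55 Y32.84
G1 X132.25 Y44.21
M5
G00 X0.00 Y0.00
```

y_svg = 293.32 − y_m. Every run uses S230, so all elements get stroke `#ff8800` (engrave).

[1] open run; points: 153.23,165.56 16.18,111.09

[2] closed run; points: 132.25,249.11 128.55,237.74 118.88,230.71 106.92,230.71 97.25,237.74 93.55,249.11 97.25,260.48 106.92,267.51 118.88,267.51 128.55,260.48

<svg xmlns="http://www.w3.org/2000/svg" width="176.46mm" height="293.32mm" viewBox="0 0 176.46 293.32">
  <polyline points="153.23,165.56 16.18,111.09" fill="none" stroke="#ff8800"/>
  <polygon points="132.25,249.11 128.55,237.74 118.88,230.71 106.92,230.71 97.25,237.74 93.55,249.11 97.25,260.48 106.92,267.51 118.88,267.51 128.55,260.48" fill="none" stroke="#ff8800"/>
</svg>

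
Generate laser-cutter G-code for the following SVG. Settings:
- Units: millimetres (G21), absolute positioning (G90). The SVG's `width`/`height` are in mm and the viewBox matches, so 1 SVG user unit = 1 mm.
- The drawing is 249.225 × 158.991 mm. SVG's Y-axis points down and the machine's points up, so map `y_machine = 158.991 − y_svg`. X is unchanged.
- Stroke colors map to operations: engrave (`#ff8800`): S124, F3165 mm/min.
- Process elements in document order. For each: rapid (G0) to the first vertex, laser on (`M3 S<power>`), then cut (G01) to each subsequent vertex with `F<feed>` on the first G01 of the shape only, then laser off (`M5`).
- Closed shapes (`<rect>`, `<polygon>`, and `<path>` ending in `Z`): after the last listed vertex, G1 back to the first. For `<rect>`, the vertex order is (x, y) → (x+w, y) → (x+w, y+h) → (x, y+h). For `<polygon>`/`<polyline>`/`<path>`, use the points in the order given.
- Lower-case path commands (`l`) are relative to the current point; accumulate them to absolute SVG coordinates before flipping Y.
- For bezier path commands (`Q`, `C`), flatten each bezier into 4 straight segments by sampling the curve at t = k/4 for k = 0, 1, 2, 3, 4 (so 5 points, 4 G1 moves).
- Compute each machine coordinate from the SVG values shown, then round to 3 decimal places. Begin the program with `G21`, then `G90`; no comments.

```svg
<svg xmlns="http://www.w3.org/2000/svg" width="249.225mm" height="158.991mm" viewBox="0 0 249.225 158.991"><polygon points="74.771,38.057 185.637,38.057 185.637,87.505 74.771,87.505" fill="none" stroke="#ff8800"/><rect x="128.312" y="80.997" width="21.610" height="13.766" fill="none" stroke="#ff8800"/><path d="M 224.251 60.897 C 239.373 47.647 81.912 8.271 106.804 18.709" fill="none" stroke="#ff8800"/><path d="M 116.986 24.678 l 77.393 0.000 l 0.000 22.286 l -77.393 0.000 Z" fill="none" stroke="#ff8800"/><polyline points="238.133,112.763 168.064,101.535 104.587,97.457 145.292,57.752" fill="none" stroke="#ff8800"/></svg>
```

Since the viewBox matches the mm dimensions, user units are millimetres directly. The only transform is the Y-flip y_m = 158.991 − y_svg.

Shape 1 is a rectangle drawn with `<polygon>`. Its stroke #ff8800 means engrave at S124, F3165. After flipping Y the toolpath is (74.771,120.934) → (185.637,120.934) → (185.637,71.486) → (74.771,71.486) → (74.771,120.934), returning to the start.

Shape 2 is a rectangle drawn with `<rect>`. Its stroke #ff8800 means engrave at S124, F3165. After flipping Y the toolpath is (128.312,77.994) → (149.922,77.994) → (149.922,64.228) → (128.312,64.228) → (128.312,77.994), returning to the start.

Shape 3 is a cubic bezier drawn with `<path>`. Its stroke #ff8800 means engrave at S124, F3165. After flipping Y the toolpath is (224.251,98.094) → (208.779,111.744) → (161.864,128.071) → (116.780,139.957) → (106.804,140.282).

Shape 4 is a rectangle drawn with `<path>`. Its stroke #ff8800 means engrave at S124, F3165. After flipping Y the toolpath is (116.986,134.313) → (194.379,134.313) → (194.379,112.027) → (116.986,112.027) → (116.986,134.313), returning to the start.

Shape 5 is a open polyline drawn with `<polyline>`. Its stroke #ff8800 means engrave at S124, F3165. After flipping Y the toolpath is (238.133,46.228) → (168.064,57.456) → (104.587,61.534) → (145.292,101.239).

G21
G90
G0 X74.771 Y120.934
M3 S124
G01 X185.637 Y120.934 F3165
G01 X185.637 Y71.486
G01 X74.771 Y71.486
G01 X74.771 Y120.934
M5
G0 X128.312 Y77.994
M3 S124
G01 X149.922 Y77.994 F3165
G01 X149.922 Y64.228
G01 X128.312 Y64.228
G01 X128.312 Y77.994
M5
G0 X224.251 Y98.094
M3 S124
G01 X208.779 Y111.744 F3165
G01 X161.864 Y128.071
G01 X116.780 Y139.957
G01 X106.804 Y140.282
M5
G0 X116.986 Y134.313
M3 S124
G01 X194.379 Y134.313 F3165
G01 X194.379 Y112.027
G01 X116.986 Y112.027
G01 X116.986 Y134.313
M5
G0 X238.133 Y46.228
M3 S124
G01 X168.064 Y57.456 F3165
G01 X104.587 Y61.534
G01 X145.292 Y101.239
M5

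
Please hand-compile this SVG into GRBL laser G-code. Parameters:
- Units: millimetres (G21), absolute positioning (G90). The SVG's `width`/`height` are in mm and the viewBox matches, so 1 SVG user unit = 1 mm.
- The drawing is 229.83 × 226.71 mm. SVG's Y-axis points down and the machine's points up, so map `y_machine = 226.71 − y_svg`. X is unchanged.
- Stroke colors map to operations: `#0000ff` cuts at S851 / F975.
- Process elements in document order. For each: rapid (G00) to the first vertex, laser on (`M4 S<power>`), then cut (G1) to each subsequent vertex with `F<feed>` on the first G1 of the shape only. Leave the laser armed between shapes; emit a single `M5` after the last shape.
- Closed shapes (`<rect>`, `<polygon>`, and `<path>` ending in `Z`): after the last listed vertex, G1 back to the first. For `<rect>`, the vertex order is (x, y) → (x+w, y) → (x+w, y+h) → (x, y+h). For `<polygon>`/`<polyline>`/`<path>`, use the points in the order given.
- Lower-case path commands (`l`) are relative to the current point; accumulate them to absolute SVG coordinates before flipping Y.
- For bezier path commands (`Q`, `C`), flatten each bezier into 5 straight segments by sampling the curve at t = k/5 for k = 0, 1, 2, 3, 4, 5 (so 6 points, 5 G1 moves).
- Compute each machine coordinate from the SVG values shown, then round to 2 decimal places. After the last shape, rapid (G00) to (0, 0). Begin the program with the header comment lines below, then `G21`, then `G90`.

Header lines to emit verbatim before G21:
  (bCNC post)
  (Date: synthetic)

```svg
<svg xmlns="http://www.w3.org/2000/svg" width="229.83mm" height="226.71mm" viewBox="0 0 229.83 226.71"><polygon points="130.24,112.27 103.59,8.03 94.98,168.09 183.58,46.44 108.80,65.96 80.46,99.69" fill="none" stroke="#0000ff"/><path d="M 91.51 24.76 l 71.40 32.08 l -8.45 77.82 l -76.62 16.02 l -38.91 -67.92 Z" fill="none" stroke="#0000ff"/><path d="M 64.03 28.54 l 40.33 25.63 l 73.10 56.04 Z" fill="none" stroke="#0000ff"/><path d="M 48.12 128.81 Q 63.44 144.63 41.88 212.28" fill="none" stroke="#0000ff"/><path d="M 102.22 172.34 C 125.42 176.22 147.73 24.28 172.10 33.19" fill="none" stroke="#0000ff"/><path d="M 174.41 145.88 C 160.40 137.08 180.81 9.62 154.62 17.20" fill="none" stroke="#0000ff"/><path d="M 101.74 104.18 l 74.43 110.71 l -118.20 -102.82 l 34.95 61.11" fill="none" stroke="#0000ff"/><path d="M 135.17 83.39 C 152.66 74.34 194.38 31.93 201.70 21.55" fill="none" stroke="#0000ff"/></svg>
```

(bCNC post)
(Date: synthetic)
G21
G90
G00 X130.24 Y114.44
M4 S851
G1 X103.59 Y218.68 F975
G1 X94.98 Y58.62
G1 X183.58 Y180.27
G1 X108.80 Y160.75
G1 X80.46 Y127.02
G1 X130.24 Y114.44
G00 X91.51 Y201.95
M4 S851
G1 X162.91 Y169.87 F975
G1 X154.46 Y92.05
G1 X77.84 Y76.03
G1 X38.93 Y143.95
G1 X91.51 Y201.95
G00 X64.03 Y198.17
M4 S851
G1 X104.36 Y172.54 F975
G1 X177.46 Y116.50
G1 X64.03 Y198.17
G00 X48.12 Y97.90
M4 S851
G1 X52.77 Y89.50 F975
G1 X54.48 Y76.95
G1 X53.23 Y60.26
G1 X49.03 Y39.42
G1 X41.88 Y14.43
G00 X102.22 Y54.37
M4 S851
G1 X116.06 Y68.21 F975
G1 X129.82 Y104.24
G1 X143.66 Y147.27
G1 X157.70 Y182.10
G1 X172.10 Y193.52
G00 X174.41 Y80.83
M4 S851
G1 X169.49 Y98.32 F975
G1 X168.93 Y132.11
G1 X168.87 Y170.02
G1 X165.39 Y199.88
G1 X154.62 Y209.51
G00 X101.74 Y122.53
M4 S851
G1 X176.17 Y11.82 F975
G1 X57.97 Y114.64
G1 X92.92 Y53.53
G00 X135.17 Y143.32
M4 S851
G1 X148.10 Y152.23 F975
G1 X164.04 Y166.01
G1 X180.16 Y181.51
G1 X193.65 Y195.61
G1 X201.70 Y205.16
M5
G00 X0.00 Y0.00

viewBox `0 0 229.83 226.71` with mm width/height → 1 unit = 1 mm. Flip: y_m = 226.71 − y_svg.

**Shape 1** — `<polygon>` closed polygon, stroke `#0000ff` → cut (S851, F975). Machine vertices: (130.24,114.44) → (103.59,218.68) → (94.98,58.62) → (183.58,180.27) → (108.80,160.75) → (80.46,127.02) → (130.24,114.44). Closed: final G1 returns to the first vertex.

**Shape 2** — `<path>` regular polygon, stroke `#0000ff` → cut (S851, F975). Machine vertices: (91.51,201.95) → (162.91,169.87) → (154.46,92.05) → (77.84,76.03) → (38.93,143.95) → (91.51,201.95). Closed: final G1 returns to the first vertex.

**Shape 3** — `<path>` closed polygon, stroke `#0000ff` → cut (S851, F975). Machine vertices: (64.03,198.17) → (104.36,172.54) → (177.46,116.50) → (64.03,198.17). Closed: final G1 returns to the first vertex.

**Shape 4** — `<path>` quadratic bezier, stroke `#0000ff` → cut (S851, F975). Control points (SVG): P0=(48.12,128.81), P1=(63.44,144.63), P2=(41.88,212.28); sampled at t=k/5. Machine vertices: (48.12,97.90) → (52.77,89.50) → (54.48,76.95) → (53.23,60.26) → (49.03,39.42) → (41.88,14.43). Open path.

**Shape 5** — `<path>` cubic bezier, stroke `#0000ff` → cut (S851, F975). Control points (SVG): P0=(102.22,172.34), P1=(125.42,176.22), P2=(147.73,24.28), P3=(172.10,33.19); sampled at t=k/5. Machine vertices: (102.22,54.37) → (116.06,68.21) → (129.82,104.24) → (143.66,147.27) → (157.70,182.10) → (172.10,193.52). Open path.

**Shape 6** — `<path>` cubic bezier, stroke `#0000ff` → cut (S851, F975). Control points (SVG): P0=(174.41,145.88), P1=(160.40,137.08), P2=(180.81,9.62), P3=(154.62,17.20); sampled at t=k/5. Machine vertices: (174.41,80.83) → (169.49,98.32) → (168.93,132.11) → (168.87,170.02) → (165.39,199.88) → (154.62,209.51). Open path.

**Shape 7** — `<path>` open polyline, stroke `#0000ff` → cut (S851, F975). Machine vertices: (101.74,122.53) → (176.17,11.82) → (57.97,114.64) → (92.92,53.53). Open path.

**Shape 8** — `<path>` cubic bezier, stroke `#0000ff` → cut (S851, F975). Control points (SVG): P0=(135.17,83.39), P1=(152.66,74.34), P2=(194.38,31.93), P3=(201.70,21.55); sampled at t=k/5. Machine vertices: (135.17,143.32) → (148.10,152.23) → (164.04,166.01) → (180.16,181.51) → (193.65,195.61) → (201.70,205.16). Open path.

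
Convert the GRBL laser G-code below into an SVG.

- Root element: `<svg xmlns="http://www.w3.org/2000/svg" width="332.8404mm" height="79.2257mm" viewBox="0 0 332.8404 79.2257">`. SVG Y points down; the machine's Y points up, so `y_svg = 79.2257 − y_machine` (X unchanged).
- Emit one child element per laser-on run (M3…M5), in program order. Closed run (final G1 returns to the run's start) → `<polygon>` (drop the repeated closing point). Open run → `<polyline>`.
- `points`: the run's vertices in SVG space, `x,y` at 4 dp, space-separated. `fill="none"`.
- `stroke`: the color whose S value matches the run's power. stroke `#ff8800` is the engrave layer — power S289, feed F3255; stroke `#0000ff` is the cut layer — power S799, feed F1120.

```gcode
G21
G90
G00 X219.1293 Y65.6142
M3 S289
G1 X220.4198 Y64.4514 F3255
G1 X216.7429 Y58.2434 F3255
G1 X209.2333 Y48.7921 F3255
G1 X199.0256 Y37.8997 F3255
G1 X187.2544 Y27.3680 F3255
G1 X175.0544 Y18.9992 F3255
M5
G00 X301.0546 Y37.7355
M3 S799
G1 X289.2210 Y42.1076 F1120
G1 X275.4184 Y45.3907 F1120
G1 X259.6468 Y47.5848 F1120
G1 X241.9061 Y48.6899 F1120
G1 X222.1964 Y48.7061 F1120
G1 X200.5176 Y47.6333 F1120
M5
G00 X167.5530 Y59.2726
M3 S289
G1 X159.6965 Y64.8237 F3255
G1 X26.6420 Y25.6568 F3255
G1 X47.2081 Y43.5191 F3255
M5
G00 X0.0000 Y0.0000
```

Each laser-on run becomes one SVG element. Flip Y back into SVG space with y_svg = 79.2257 − y_machine.

Run 1: power S289 maps to stroke `#ff8800` (engrave). The run is open, so emit a `<polyline>` with points (Y-flipped): 219.1293,13.6115 220.4198,14.7743 216.7429,20.9823 209.2333,30.4336 199.0256,41.3260 187.2544,51.8577 175.0544,60.2265.

Run 2: S799 ⇒ cut layer `#0000ff`. The run is open, so emit a `<polyline>` with points (Y-flipped): 301.0546,41.4902 289.2210,37.1181 275.4184,33.8350 259.6468,31.6409 241.9061,30.5358 222.1964,30.5196 200.5176,31.5924.

Run 3: the run's S289 means `#ff8800` (engrave). The run is open, so emit a `<polyline>` with points (Y-flipped): 167.5530,19.9531 159.6965,14.4020 26.6420,53.5689 47.2081,35.7066.

<svg xmlns="http://www.w3.org/2000/svg" width="332.8404mm" height="79.2257mm" viewBox="0 0 332.8404 79.2257">
  <polyline points="219.1293,13.6115 220.4198,14.7743 216.7429,20.9823 209.2333,30.4336 199.0256,41.3260 187.2544,51.8577 175.0544,60.2265" fill="none" stroke="#ff8800"/>
  <polyline points="301.0546,41.4902 289.2210,37.1181 275.4184,33.8350 259.6468,31.6409 241.9061,30.5358 222.1964,30.5196 200.5176,31.5924" fill="none" stroke="#0000ff"/>
  <polyline points="167.5530,19.9531 159.6965,14.4020 26.6420,53.5689 47.2081,35.7066" fill="none" stroke="#ff8800"/>
</svg>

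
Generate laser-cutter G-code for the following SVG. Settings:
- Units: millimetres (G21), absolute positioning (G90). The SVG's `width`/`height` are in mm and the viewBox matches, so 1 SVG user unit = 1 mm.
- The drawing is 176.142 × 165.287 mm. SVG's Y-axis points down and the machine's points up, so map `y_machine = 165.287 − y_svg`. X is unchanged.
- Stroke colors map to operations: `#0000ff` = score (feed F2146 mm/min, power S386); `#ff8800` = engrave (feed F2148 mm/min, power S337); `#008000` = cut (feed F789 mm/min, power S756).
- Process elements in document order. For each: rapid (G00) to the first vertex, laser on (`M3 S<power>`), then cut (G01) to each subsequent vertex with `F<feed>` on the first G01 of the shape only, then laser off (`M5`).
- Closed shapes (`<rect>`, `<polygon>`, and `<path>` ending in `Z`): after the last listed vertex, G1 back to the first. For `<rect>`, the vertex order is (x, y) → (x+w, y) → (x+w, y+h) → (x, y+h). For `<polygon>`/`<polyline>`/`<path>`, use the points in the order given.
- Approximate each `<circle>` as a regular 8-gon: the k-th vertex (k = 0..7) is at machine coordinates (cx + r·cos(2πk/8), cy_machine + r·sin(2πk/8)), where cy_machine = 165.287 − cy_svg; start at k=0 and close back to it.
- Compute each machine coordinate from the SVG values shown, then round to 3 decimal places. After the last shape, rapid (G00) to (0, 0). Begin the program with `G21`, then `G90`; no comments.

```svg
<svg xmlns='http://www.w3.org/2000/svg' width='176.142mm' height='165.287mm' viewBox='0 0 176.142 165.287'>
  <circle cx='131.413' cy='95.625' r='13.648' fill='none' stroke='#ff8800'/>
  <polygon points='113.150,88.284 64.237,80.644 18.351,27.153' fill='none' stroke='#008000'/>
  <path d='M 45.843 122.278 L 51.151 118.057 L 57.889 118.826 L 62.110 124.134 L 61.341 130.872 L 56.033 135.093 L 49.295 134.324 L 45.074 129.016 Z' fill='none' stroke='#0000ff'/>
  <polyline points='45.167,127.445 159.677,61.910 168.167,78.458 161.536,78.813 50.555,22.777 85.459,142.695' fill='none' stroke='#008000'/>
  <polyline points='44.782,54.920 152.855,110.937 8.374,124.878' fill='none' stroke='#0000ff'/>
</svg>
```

Since the viewBox matches the mm dimensions, user units are millimetres directly. The only transform is the Y-flip y_m = 165.287 − y_svg.

Shape 1 is a circle drawn with `<circle>`. Its stroke #ff8800 means engrave at S337, F2148. After flipping Y the toolpath is (145.061,69.662) → (141.064,79.313) → (131.413,83.310) → (121.762,79.313) → (117.765,69.662) → (121.762,60.011) → (131.413,56.014) → (141.064,60.011) → (145.061,69.662), returning to the start.

Shape 2 is a closed polygon drawn with `<polygon>`. Its stroke #008000 means cut at S756, F789. After flipping Y the toolpath is (113.150,77.003) → (64.237,84.643) → (18.351,138.134) → (113.150,77.003), returning to the start.

Shape 3 is a regular polygon drawn with `<path>`. Its stroke #0000ff means score at S386, F2146. After flipping Y the toolpath is (45.843,43.009) → (51.151,47.230) → (57.889,46.461) → (62.110,41.153) → (61.341,34.415) → (56.033,30.194) → (49.295,30.963) → (45.074,36.271) → (45.843,43.009), returning to the start.

Shape 4 is a open polyline drawn with `<polyline>`. Its stroke #008000 means cut at S756, F789. After flipping Y the toolpath is (45.167,37.842) → (159.677,103.377) → (168.167,86.829) → (161.536,86.474) → (50.555,142.510) → (85.459,22.592).

Shape 5 is a open polyline drawn with `<polyline>`. Its stroke #0000ff means score at S386, F2146. After flipping Y the toolpath is (44.782,110.367) → (152.855,54.350) → (8.374,40.409).

G21
G90
G00 X145.061 Y69.662
M3 S337
G01 X141.064 Y79.313 F2148
G01 X131.413 Y83.310
G01 X121.762 Y79.313
G01 X117.765 Y69.662
G01 X121.762 Y60.011
G01 X131.413 Y56.014
G01 X141.064 Y60.011
G01 X145.061 Y69.662
M5
G00 X113.150 Y77.003
M3 S756
G01 X64.237 Y84.643 F789
G01 X18.351 Y138.134
G01 X113.150 Y77.003
M5
G00 X45.843 Y43.009
M3 S386
G01 X51.151 Y47.230 F2146
G01 X57.889 Y46.461
G01 X62.110 Y41.153
G01 X61.341 Y34.415
G01 X56.033 Y30.194
G01 X49.295 Y30.963
G01 X45.074 Y36.271
G01 X45.843 Y43.009
M5
G00 X45.167 Y37.842
M3 S756
G01 X159.677 Y103.377 F789
G01 X168.167 Y86.829
G01 X161.536 Y86.474
G01 X50.555 Y142.510
G01 X85.459 Y22.592
M5
G00 X44.782 Y110.367
M3 S386
G01 X152.855 Y54.350 F2146
G01 X8.374 Y40.409
M5
G00 X0.000 Y0.000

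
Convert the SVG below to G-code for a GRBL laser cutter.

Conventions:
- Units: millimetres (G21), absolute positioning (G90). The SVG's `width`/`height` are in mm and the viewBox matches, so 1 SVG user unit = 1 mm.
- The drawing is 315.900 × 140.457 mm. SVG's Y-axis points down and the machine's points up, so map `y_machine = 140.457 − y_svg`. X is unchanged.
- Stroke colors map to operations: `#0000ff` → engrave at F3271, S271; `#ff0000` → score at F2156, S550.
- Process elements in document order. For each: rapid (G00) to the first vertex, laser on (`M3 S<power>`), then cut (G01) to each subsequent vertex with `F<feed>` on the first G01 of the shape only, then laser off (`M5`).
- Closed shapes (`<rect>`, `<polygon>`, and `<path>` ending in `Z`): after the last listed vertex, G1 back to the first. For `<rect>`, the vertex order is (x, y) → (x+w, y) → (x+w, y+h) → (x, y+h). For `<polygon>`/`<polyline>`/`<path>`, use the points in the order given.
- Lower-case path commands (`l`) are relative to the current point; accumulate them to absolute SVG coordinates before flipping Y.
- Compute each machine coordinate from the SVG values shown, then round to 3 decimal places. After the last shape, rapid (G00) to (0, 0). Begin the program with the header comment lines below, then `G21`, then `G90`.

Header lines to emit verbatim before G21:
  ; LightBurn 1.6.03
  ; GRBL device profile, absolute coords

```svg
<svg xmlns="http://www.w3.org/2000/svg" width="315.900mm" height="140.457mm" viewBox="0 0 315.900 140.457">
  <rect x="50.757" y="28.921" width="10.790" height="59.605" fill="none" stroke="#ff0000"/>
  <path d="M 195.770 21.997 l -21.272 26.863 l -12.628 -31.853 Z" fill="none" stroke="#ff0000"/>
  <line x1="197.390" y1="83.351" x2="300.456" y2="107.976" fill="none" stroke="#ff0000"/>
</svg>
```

Since the viewBox matches the mm dimensions, user units are millimetres directly. The only transform is the Y-flip y_m = 140.457 − y_svg.

Shape 1 is a rectangle drawn with `<rect>`. Its stroke #ff0000 means score at S550, F2156. After flipping Y the toolpath is (50.757,111.536) → (61.547,111.536) → (61.547,51.931) → (50.757,51.931) → (50.757,111.536), returning to the start.

Shape 2 is a regular polygon drawn with `<path>`. Its stroke #ff0000 means score at S550, F2156. After flipping Y the toolpath is (195.770,118.460) → (174.498,91.597) → (161.870,123.450) → (195.770,118.460), returning to the start.

Shape 3 is a line segment drawn with `<line>`. Its stroke #ff0000 means score at S550, F2156. After flipping Y the toolpath is (197.390,57.106) → (300.456,32.481).

; LightBurn 1.6.03
; GRBL device profile, absolute coords
G21
G90
G00 X50.757 Y111.536
M3 S550
G01 X61.547 Y111.536 F2156
G01 X61.547 Y51.931
G01 X50.757 Y51.931
G01 X50.757 Y111.536
M5
G00 X195.770 Y118.460
M3 S550
G01 X174.498 Y91.597 F2156
G01 X161.870 Y123.450
G01 X195.770 Y118.460
M5
G00 X197.390 Y57.106
M3 S550
G01 X300.456 Y32.481 F2156
M5
G00 X0.000 Y0.000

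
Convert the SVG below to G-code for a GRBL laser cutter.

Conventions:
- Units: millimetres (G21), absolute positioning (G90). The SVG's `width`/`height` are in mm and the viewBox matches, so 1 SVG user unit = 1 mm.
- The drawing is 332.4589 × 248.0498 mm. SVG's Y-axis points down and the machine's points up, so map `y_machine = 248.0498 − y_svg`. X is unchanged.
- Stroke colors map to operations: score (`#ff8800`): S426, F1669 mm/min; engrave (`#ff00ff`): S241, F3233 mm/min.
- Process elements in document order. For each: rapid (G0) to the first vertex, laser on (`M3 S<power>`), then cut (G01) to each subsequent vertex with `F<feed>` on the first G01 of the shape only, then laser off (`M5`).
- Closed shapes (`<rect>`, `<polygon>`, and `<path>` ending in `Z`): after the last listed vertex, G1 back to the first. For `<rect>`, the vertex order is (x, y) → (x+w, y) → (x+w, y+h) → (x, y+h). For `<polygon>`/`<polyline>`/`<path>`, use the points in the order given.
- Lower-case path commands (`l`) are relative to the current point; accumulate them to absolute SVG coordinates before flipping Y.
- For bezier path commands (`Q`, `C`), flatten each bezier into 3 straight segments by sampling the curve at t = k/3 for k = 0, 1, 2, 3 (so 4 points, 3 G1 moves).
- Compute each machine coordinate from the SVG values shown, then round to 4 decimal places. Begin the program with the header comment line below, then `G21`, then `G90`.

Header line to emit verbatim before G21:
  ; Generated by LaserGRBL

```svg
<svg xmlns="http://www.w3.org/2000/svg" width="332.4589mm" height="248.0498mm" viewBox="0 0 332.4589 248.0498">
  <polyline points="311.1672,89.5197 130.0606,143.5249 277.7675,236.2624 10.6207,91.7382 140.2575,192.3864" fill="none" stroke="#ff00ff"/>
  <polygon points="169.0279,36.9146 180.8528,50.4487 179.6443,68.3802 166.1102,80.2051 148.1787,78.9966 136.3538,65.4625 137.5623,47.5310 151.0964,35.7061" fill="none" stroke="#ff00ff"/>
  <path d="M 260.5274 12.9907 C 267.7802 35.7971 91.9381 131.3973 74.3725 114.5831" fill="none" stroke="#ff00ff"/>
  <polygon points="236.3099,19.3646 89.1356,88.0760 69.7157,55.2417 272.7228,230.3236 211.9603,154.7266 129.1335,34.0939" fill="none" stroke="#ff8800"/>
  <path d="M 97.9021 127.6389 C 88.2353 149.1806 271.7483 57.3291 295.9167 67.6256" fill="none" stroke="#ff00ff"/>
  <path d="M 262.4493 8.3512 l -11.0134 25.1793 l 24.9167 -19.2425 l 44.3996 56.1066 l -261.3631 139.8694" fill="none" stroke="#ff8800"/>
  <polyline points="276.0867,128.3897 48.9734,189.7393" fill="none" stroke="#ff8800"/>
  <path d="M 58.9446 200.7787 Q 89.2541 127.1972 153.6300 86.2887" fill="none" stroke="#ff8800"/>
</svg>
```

Since the viewBox matches the mm dimensions, user units are millimetres directly. The only transform is the Y-flip y_m = 248.0498 − y_svg.

Shape 1 is a open polyline drawn with `<polyline>`. Its stroke #ff00ff means engrave at S241, F3233. After flipping Y the toolpath is (311.1672,158.5301) → (130.0606,104.5249) → (277.7675,11.7874) → (10.6207,156.3116) → (140.2575,55.6634).

Shape 2 is a regular polygon drawn with `<polygon>`. Its stroke #ff00ff means engrave at S241, F3233. After flipping Y the toolpath is (169.0279,211.1352) → (180.8528,197.6011) → (179.6443,179.6696) → (166.1102,167.8447) → (148.1787,169.0532) → (136.3538,182.5873) → (137.5623,200.5188) → (151.0964,212.3437) → (169.0279,211.1352), returning to the start.

Shape 3 is a cubic bezier drawn with `<path>`. Its stroke #ff00ff means engrave at S241, F3233. After flipping Y the toolpath is (260.5274,235.0591) → (219.3920,194.8477) → (132.0535,147.2644) → (74.3725,133.4667).

Shape 4 is a closed polygon drawn with `<polygon>`. Its stroke #ff8800 means score at S426, F1669. After flipping Y the toolpath is (236.3099,228.6852) → (89.1356,159.9738) → (69.7157,192.8081) → (272.7228,17.7262) → (211.9603,93.3232) → (129.1335,213.9559) → (236.3099,228.6852), returning to the start.

Shape 5 is a cubic bezier drawn with `<path>`. Its stroke #ff00ff means engrave at S241, F3233. After flipping Y the toolpath is (97.9021,120.4109) → (139.5721,128.6839) → (231.6899,164.6544) → (295.9167,180.4242).

Shape 6 is a open polyline drawn with `<path>`. Its stroke #ff8800 means score at S426, F1669. After flipping Y the toolpath is (262.4493,239.6986) → (251.4359,214.5193) → (276.3526,233.7618) → (320.7522,177.6552) → (59.3891,37.7858).

Shape 7 is a line segment drawn with `<polyline>`. Its stroke #ff8800 means score at S426, F1669. After flipping Y the toolpath is (276.0867,119.6601) → (48.9734,58.3105).

Shape 8 is a quadratic bezier drawn with `<path>`. Its stroke #ff8800 means score at S426, F1669. After flipping Y the toolpath is (58.9446,47.2711) → (82.9361,92.6951) → (114.4979,130.8584) → (153.6300,161.7611).

; Generated by LaserGRBL
G21
G90
G0 X311.1672 Y158.5301
M3 S241
G01 X130.0606 Y104.5249 F3233
G01 X277.7675 Y11.7874
G01 X10.6207 Y156.3116
G01 X140.2575 Y55.6634
M5
G0 X169.0279 Y211.1352
M3 S241
G01 X180.8528 Y197.6011 F3233
G01 X179.6443 Y179.6696
G01 X166.1102 Y167.8447
G01 X148.1787 Y169.0532
G01 X136.3538 Y182.5873
G01 X137.5623 Y200.5188
G01 X151.0964 Y212.3437
G01 X169.0279 Y211.1352
M5
G0 X260.5274 Y235.0591
M3 S241
G01 X219.3920 Y194.8477 F3233
G01 X132.0535 Y147.2644
G01 X74.3725 Y133.4667
M5
G0 X236.3099 Y228.6852
M3 S426
G01 X89.1356 Y159.9738 F1669
G01 X69.7157 Y192.8081
G01 X272.7228 Y17.7262
G01 X211.9603 Y93.3232
G01 X129.1335 Y213.9559
G01 X236.3099 Y228.6852
M5
G0 X97.9021 Y120.4109
M3 S241
G01 X139.5721 Y128.6839 F3233
G01 X231.6899 Y164.6544
G01 X295.9167 Y180.4242
M5
G0 X262.4493 Y239.6986
M3 S426
G01 X251.4359 Y214.5193 F1669
G01 X276.3526 Y233.7618
G01 X320.7522 Y177.6552
G01 X59.3891 Y37.7858
M5
G0 X276.0867 Y119.6601
M3 S426
G01 X48.9734 Y58.3105 F1669
M5
G0 X58.9446 Y47.2711
M3 S426
G01 X82.9361 Y92.6951 F1669
G01 X114.4979 Y130.8584
G01 X153.6300 Y161.7611
M5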